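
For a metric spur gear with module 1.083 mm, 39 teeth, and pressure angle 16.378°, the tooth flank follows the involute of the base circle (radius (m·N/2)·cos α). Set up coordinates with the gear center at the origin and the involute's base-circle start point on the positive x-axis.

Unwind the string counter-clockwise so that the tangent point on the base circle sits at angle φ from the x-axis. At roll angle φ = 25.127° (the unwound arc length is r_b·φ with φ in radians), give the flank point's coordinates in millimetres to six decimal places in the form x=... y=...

pitch radius r_p = m·N/2 = 1.083·39/2 = 21.118500
base radius r_b = r_p·cos α = 21.118500·cos 16.378° = 20.261560
roll angle φ = 25.127° = 0.43854888 rad
x = r_b·(cos φ + φ·sin φ) = 20.261560·(0.90536880 + 0.43854888·0.42462611) = 22.117278
y = r_b·(sin φ − φ·cos φ) = 20.261560·(0.42462611 − 0.43854888·0.90536880) = 0.558766

x=22.117278 y=0.558766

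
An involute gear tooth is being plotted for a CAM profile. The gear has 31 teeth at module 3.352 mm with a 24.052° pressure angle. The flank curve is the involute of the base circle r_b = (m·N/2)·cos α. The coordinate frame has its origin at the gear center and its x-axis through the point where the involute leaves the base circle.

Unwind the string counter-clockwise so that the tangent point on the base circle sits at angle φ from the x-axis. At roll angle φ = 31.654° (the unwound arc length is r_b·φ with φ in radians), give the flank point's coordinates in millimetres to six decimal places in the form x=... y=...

pitch radius r_p = m·N/2 = 3.352·31/2 = 51.956000
base radius r_b = r_p·cos α = 51.956000·cos 24.052° = 47.444969
roll angle φ = 31.654° = 0.55246652 rad
x = r_b·(cos φ + φ·sin φ) = 47.444969·(0.85123271 + 0.55246652·0.52478841) = 54.142336
y = r_b·(sin φ − φ·cos φ) = 47.444969·(0.52478841 − 0.55246652·0.85123271) = 2.586265

x=54.142336 y=2.586265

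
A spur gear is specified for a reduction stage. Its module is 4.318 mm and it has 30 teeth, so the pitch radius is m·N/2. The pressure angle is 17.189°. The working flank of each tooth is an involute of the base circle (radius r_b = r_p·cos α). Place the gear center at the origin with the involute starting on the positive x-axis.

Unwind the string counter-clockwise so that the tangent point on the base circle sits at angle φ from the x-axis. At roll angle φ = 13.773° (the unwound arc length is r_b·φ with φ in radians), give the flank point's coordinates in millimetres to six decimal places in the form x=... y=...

pitch radius r_p = m·N/2 = 4.318·30/2 = 64.770000
base radius r_b = r_p·cos α = 64.770000·cos 17.189° = 61.877055
roll angle φ = 13.773° = 0.24038420 rad
x = r_b·(cos φ + φ·sin φ) = 61.877055·(0.97124658 + 0.24038420·0.23807579) = 63.639081
y = r_b·(sin φ − φ·cos φ) = 61.877055·(0.23807579 − 0.24038420·0.97124658) = 0.284849

x=63.639081 y=0.284849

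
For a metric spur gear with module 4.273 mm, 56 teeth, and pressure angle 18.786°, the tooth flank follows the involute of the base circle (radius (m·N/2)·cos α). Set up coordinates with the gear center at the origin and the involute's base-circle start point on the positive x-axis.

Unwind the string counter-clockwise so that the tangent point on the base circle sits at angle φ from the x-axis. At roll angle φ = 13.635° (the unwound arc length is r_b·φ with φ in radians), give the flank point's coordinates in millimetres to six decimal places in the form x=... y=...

x=116.432440 y=0.505977

pitch radius r_p = m·N/2 = 4.273·56/2 = 119.644000
base radius r_b = r_p·cos α = 119.644000·cos 18.786° = 113.270322
roll angle φ = 13.635° = 0.23797564 rad
x = r_b·(cos φ + φ·sin φ) = 113.270322·(0.97181718 + 0.23797564·0.23573581) = 116.432440
y = r_b·(sin φ − φ·cos φ) = 113.270322·(0.23573581 − 0.23797564·0.97181718) = 0.505977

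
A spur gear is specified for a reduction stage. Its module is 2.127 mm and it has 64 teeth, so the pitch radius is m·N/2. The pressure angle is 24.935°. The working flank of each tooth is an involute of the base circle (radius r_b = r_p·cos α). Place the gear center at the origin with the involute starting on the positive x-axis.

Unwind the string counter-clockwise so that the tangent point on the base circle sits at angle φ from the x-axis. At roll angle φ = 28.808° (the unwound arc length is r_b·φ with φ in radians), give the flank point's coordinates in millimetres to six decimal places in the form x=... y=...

x=69.034771 y=2.549493

pitch radius r_p = m·N/2 = 2.127·64/2 = 68.064000
base radius r_b = r_p·cos α = 68.064000·cos 24.935° = 61.719526
roll angle φ = 28.808° = 0.50279445 rad
x = r_b·(cos φ + φ·sin φ) = 61.719526·(0.87623941 + 0.50279445·0.48187602) = 69.034771
y = r_b·(sin φ − φ·cos φ) = 61.719526·(0.48187602 − 0.50279445·0.87623941) = 2.549493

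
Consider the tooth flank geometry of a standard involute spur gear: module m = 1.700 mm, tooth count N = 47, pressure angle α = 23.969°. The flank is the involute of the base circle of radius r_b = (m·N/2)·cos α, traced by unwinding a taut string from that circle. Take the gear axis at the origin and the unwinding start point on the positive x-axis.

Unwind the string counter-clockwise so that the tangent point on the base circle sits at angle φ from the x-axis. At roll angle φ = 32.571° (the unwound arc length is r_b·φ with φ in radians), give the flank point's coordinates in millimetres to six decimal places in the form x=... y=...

x=41.935335 y=2.163992

pitch radius r_p = m·N/2 = 1.700·47/2 = 39.950000
base radius r_b = r_p·cos α = 39.950000·cos 23.969° = 36.504927
roll angle φ = 32.571° = 0.56847119 rad
x = r_b·(cos φ + φ·sin φ) = 36.504927·(0.84272499 + 0.56847119·0.53834431) = 41.935335
y = r_b·(sin φ − φ·cos φ) = 36.504927·(0.53834431 − 0.56847119·0.84272499) = 2.163992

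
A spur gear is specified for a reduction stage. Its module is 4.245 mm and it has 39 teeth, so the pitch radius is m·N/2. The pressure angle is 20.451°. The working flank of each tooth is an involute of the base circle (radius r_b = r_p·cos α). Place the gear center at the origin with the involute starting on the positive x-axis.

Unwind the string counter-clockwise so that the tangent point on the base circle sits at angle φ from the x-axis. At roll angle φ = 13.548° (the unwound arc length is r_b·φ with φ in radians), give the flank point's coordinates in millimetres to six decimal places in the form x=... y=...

pitch radius r_p = m·N/2 = 4.245·39/2 = 82.777500
base radius r_b = r_p·cos α = 82.777500·cos 20.451° = 77.560146
roll angle φ = 13.548° = 0.23645721 rad
x = r_b·(cos φ + φ·sin φ) = 77.560146·(0.97217401 + 0.23645721·0.23425989) = 79.698204
y = r_b·(sin φ − φ·cos φ) = 77.560146·(0.23425989 − 0.23645721·0.97217401) = 0.339895

x=79.698204 y=0.339895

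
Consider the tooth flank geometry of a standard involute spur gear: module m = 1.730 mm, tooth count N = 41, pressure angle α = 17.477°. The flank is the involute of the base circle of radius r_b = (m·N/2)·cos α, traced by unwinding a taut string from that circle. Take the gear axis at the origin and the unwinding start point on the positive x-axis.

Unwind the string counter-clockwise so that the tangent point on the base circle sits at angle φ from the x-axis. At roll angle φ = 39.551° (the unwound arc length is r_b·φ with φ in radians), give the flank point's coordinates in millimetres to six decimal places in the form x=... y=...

x=40.952461 y=3.535251

pitch radius r_p = m·N/2 = 1.730·41/2 = 35.465000
base radius r_b = r_p·cos α = 35.465000·cos 17.477° = 33.827850
roll angle φ = 39.551° = 0.69029517 rad
x = r_b·(cos φ + φ·sin φ) = 33.827850·(0.77105809 + 0.69029517·0.63676481) = 40.952461
y = r_b·(sin φ − φ·cos φ) = 33.827850·(0.63676481 − 0.69029517·0.77105809) = 3.535251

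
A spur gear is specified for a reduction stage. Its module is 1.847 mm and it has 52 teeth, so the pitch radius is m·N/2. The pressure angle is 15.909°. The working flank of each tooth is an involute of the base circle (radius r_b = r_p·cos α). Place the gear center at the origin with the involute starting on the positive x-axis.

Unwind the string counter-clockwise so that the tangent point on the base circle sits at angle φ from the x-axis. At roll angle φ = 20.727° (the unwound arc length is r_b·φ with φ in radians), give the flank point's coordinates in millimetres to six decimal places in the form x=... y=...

x=49.106402 y=0.719292

pitch radius r_p = m·N/2 = 1.847·52/2 = 48.022000
base radius r_b = r_p·cos α = 48.022000·cos 15.909° = 46.182674
roll angle φ = 20.727° = 0.36175439 rad
x = r_b·(cos φ + φ·sin φ) = 46.182674·(0.93527736 + 0.36175439·0.35391562) = 49.106402
y = r_b·(sin φ − φ·cos φ) = 46.182674·(0.35391562 − 0.36175439·0.93527736) = 0.719292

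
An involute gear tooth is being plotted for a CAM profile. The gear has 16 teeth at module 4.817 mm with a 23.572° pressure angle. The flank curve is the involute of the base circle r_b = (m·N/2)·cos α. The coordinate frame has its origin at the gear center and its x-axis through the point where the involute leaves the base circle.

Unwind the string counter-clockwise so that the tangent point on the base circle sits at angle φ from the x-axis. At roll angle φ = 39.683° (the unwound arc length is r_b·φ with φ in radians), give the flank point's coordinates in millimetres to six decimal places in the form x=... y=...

x=42.802813 y=3.727120

pitch radius r_p = m·N/2 = 4.817·16/2 = 38.536000
base radius r_b = r_p·cos α = 38.536000·cos 23.572° = 35.320489
roll angle φ = 39.683° = 0.69259901 rad
x = r_b·(cos φ + φ·sin φ) = 35.320489·(0.76958905 + 0.69259901·0.63853950) = 42.802813
y = r_b·(sin φ − φ·cos φ) = 35.320489·(0.63853950 − 0.69259901·0.76958905) = 3.727120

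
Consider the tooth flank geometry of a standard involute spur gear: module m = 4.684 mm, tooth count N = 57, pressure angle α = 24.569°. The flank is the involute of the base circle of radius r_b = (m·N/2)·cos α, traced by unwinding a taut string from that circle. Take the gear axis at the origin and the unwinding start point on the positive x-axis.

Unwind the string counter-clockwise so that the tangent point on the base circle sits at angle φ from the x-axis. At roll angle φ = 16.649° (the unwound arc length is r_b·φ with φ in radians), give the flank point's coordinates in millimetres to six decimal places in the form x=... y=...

pitch radius r_p = m·N/2 = 4.684·57/2 = 133.494000
base radius r_b = r_p·cos α = 133.494000·cos 24.569° = 121.407614
roll angle φ = 16.649° = 0.29057987 rad
x = r_b·(cos φ + φ·sin φ) = 121.407614·(0.95807790 + 0.29057987·0.28650783) = 126.425550
y = r_b·(sin φ − φ·cos φ) = 121.407614·(0.28650783 − 0.29057987·0.95807790) = 0.984577

x=126.425550 y=0.984577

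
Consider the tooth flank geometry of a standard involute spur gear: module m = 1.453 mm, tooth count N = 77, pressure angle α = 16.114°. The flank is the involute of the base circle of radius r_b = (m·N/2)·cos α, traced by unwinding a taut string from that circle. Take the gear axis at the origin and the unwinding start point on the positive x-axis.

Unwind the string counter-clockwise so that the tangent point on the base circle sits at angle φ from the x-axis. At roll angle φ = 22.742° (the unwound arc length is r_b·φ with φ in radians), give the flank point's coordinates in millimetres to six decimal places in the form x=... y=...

pitch radius r_p = m·N/2 = 1.453·77/2 = 55.940500
base radius r_b = r_p·cos α = 55.940500·cos 16.114° = 53.742674
roll angle φ = 22.742° = 0.39692278 rad
x = r_b·(cos φ + φ·sin φ) = 53.742674·(0.92225496 + 0.39692278·0.38658219) = 57.810900
y = r_b·(sin φ − φ·cos φ) = 53.742674·(0.38658219 − 0.39692278·0.92225496) = 1.102703

x=57.810900 y=1.102703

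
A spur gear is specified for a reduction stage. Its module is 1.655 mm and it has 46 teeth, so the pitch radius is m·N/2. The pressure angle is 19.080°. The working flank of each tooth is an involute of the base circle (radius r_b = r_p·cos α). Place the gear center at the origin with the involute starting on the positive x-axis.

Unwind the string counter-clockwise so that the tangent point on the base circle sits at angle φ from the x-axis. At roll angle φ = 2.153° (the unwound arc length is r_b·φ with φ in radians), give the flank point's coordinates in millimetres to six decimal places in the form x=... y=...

pitch radius r_p = m·N/2 = 1.655·46/2 = 38.065000
base radius r_b = r_p·cos α = 38.065000·cos 19.080° = 35.973826
roll angle φ = 2.153° = 0.03757694 rad
x = r_b·(cos φ + φ·sin φ) = 35.973826·(0.99929407 + 0.03757694·0.03756810) = 35.999215
y = r_b·(sin φ − φ·cos φ) = 35.973826·(0.03756810 − 0.03757694·0.99929407) = 0.000636

x=35.999215 y=0.000636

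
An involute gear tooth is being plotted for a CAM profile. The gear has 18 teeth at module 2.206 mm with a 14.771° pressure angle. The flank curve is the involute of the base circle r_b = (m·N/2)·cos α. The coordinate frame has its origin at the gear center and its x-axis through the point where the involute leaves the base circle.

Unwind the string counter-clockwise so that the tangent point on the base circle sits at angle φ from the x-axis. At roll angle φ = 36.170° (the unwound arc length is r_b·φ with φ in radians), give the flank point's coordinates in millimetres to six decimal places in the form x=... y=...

x=22.650489 y=1.546686

pitch radius r_p = m·N/2 = 2.206·18/2 = 19.854000
base radius r_b = r_p·cos α = 19.854000·cos 14.771° = 19.197876
roll angle φ = 36.170° = 0.63128559 rad
x = r_b·(cos φ + φ·sin φ) = 19.197876·(0.80726944 + 0.63128559·0.59018306) = 22.650489
y = r_b·(sin φ − φ·cos φ) = 19.197876·(0.59018306 − 0.63128559·0.80726944) = 1.546686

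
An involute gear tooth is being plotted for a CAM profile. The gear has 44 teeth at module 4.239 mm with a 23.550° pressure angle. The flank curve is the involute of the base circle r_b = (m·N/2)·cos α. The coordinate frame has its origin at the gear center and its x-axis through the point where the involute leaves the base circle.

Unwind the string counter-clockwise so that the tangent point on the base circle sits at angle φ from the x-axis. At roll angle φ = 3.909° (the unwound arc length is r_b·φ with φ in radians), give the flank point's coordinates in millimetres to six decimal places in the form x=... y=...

pitch radius r_p = m·N/2 = 4.239·44/2 = 93.258000
base radius r_b = r_p·cos α = 93.258000·cos 23.550° = 85.490704
roll angle φ = 3.909° = 0.06822492 rad
x = r_b·(cos φ + φ·sin φ) = 85.490704·(0.99767358 + 0.06822492·0.06817201) = 85.689437
y = r_b·(sin φ − φ·cos φ) = 85.490704·(0.06817201 − 0.06822492·0.99767358) = 0.009045

x=85.689437 y=0.009045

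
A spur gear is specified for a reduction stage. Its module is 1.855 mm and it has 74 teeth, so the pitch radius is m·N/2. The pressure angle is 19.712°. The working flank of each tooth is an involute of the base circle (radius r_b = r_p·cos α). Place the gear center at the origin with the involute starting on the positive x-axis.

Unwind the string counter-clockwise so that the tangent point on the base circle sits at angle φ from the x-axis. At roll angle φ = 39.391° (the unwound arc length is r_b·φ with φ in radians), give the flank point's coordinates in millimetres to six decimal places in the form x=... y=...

x=78.125414 y=6.673501

pitch radius r_p = m·N/2 = 1.855·74/2 = 68.635000
base radius r_b = r_p·cos α = 68.635000·cos 19.712° = 64.612984
roll angle φ = 39.391° = 0.68750265 rad
x = r_b·(cos φ + φ·sin φ) = 64.612984·(0.77283327 + 0.68750265·0.63460912) = 78.125414
y = r_b·(sin φ − φ·cos φ) = 64.612984·(0.63460912 − 0.68750265·0.77283327) = 6.673501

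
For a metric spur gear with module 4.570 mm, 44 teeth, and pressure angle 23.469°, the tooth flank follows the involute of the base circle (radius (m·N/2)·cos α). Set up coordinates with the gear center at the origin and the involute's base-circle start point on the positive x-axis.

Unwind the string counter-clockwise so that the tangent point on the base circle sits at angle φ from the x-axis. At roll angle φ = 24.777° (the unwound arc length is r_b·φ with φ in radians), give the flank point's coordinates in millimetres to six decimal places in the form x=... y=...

x=100.446979 y=2.439790

pitch radius r_p = m·N/2 = 4.570·44/2 = 100.540000
base radius r_b = r_p·cos α = 100.540000·cos 23.469° = 92.222897
roll angle φ = 24.777° = 0.43244023 rad
x = r_b·(cos φ + φ·sin φ) = 92.222897·(0.90794578 + 0.43244023·0.41908764) = 100.446979
y = r_b·(sin φ − φ·cos φ) = 92.222897·(0.41908764 − 0.43244023·0.90794578) = 2.439790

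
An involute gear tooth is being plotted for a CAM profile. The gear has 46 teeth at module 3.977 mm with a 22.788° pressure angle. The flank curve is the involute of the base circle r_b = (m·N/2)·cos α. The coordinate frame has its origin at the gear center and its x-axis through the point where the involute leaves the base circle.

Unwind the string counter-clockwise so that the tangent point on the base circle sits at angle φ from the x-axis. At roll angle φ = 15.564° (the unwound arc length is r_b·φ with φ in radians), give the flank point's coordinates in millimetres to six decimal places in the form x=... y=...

pitch radius r_p = m·N/2 = 3.977·46/2 = 91.471000
base radius r_b = r_p·cos α = 91.471000·cos 22.788° = 84.331166
roll angle φ = 15.564° = 0.27164304 rad
x = r_b·(cos φ + φ·sin φ) = 84.331166·(0.96333134 + 0.27164304·0.26831459) = 87.385400
y = r_b·(sin φ − φ·cos φ) = 84.331166·(0.26831459 − 0.27164304·0.96333134) = 0.559313

x=87.385400 y=0.559313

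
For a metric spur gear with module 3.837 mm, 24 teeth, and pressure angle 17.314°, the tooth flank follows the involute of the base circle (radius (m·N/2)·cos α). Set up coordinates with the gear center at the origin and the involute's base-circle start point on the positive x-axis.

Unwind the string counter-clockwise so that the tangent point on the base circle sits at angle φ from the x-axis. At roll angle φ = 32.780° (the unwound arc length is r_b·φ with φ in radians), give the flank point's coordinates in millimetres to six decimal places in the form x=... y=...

x=50.573695 y=2.655155

pitch radius r_p = m·N/2 = 3.837·24/2 = 46.044000
base radius r_b = r_p·cos α = 46.044000·cos 17.314° = 43.957659
roll angle φ = 32.780° = 0.57211893 rad
x = r_b·(cos φ + φ·sin φ) = 43.957659·(0.84075564 + 0.57211893·0.54141476) = 50.573695
y = r_b·(sin φ − φ·cos φ) = 43.957659·(0.54141476 − 0.57211893·0.84075564) = 2.655155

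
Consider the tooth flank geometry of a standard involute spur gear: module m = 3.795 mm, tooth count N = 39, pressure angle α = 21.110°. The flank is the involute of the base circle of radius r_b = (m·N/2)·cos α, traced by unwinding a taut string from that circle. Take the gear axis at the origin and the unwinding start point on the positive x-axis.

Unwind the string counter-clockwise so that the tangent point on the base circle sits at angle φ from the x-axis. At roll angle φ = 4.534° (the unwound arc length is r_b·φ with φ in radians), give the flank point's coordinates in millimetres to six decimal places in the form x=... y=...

x=69.252060 y=0.011396

pitch radius r_p = m·N/2 = 3.795·39/2 = 74.002500
base radius r_b = r_p·cos α = 74.002500·cos 21.110° = 69.036243
roll angle φ = 4.534° = 0.07913323 rad
x = r_b·(cos φ + φ·sin φ) = 69.036243·(0.99687060 + 0.07913323·0.07905066) = 69.252060
y = r_b·(sin φ − φ·cos φ) = 69.036243·(0.07905066 − 0.07913323·0.99687060) = 0.011396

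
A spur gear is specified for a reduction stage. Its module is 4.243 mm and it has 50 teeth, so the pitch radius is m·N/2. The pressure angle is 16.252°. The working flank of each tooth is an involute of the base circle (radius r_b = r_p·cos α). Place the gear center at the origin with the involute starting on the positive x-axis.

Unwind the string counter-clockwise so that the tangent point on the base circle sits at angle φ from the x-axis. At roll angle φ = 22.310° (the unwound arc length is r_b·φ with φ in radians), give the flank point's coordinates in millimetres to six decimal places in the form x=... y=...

x=109.266237 y=1.973844

pitch radius r_p = m·N/2 = 4.243·50/2 = 106.075000
base radius r_b = r_p·cos α = 106.075000·cos 16.252° = 101.836252
roll angle φ = 22.310° = 0.38938296 rad
x = r_b·(cos φ + φ·sin φ) = 101.836252·(0.92514348 + 0.38938296·0.37961763) = 109.266237
y = r_b·(sin φ − φ·cos φ) = 101.836252·(0.37961763 − 0.38938296·0.92514348) = 1.973844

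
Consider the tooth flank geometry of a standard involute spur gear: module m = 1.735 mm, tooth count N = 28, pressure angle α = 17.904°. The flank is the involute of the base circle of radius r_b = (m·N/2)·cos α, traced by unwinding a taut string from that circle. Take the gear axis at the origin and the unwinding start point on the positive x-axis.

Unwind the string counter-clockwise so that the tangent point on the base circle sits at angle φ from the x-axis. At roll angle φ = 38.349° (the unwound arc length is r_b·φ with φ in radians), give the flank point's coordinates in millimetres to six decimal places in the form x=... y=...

pitch radius r_p = m·N/2 = 1.735·28/2 = 24.290000
base radius r_b = r_p·cos α = 24.290000·cos 17.904° = 23.113707
roll angle φ = 38.349° = 0.66931631 rad
x = r_b·(cos φ + φ·sin φ) = 23.113707·(0.78424604 + 0.66931631·0.62044995) = 27.725430
y = r_b·(sin φ − φ·cos φ) = 23.113707·(0.62044995 − 0.66931631·0.78424604) = 2.208313

x=27.725430 y=2.208313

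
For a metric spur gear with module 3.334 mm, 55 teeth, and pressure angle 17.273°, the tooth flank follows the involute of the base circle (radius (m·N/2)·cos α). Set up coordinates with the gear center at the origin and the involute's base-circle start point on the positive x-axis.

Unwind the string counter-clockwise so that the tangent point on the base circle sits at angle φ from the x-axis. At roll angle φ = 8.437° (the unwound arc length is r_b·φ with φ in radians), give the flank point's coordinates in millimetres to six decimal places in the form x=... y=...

pitch radius r_p = m·N/2 = 3.334·55/2 = 91.685000
base radius r_b = r_p·cos α = 91.685000·cos 17.273° = 87.550082
roll angle φ = 8.437° = 0.14725343 rad
x = r_b·(cos φ + φ·sin φ) = 87.550082·(0.98917779 + 0.14725343·0.14672184) = 88.494142
y = r_b·(sin φ − φ·cos φ) = 87.550082·(0.14672184 − 0.14725343·0.98917779) = 0.092980

x=88.494142 y=0.092980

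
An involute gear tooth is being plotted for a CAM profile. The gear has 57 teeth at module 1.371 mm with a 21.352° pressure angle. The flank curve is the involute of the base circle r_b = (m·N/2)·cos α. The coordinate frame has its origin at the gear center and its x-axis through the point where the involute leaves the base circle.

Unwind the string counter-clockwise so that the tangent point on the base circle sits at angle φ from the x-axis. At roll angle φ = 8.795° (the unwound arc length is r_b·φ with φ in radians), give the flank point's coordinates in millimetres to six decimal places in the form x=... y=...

x=36.817761 y=0.043772

pitch radius r_p = m·N/2 = 1.371·57/2 = 39.073500
base radius r_b = r_p·cos α = 39.073500·cos 21.352° = 36.391541
roll angle φ = 8.795° = 0.15350171 rad
x = r_b·(cos φ + φ·sin φ) = 36.391541·(0.98824173 + 0.15350171·0.15289960) = 36.817761
y = r_b·(sin φ − φ·cos φ) = 36.391541·(0.15289960 − 0.15350171·0.98824173) = 0.043772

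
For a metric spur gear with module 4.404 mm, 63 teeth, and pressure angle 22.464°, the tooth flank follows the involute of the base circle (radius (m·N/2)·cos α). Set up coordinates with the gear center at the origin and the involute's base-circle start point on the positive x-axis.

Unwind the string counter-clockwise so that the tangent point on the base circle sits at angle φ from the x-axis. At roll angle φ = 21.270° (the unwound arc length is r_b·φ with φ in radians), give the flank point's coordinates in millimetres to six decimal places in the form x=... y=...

x=136.731179 y=2.156267

pitch radius r_p = m·N/2 = 4.404·63/2 = 138.726000
base radius r_b = r_p·cos α = 138.726000·cos 22.464° = 128.199443
roll angle φ = 21.270° = 0.37123153 rad
x = r_b·(cos φ + φ·sin φ) = 128.199443·(0.93188130 + 0.37123153·0.36276335) = 136.731179
y = r_b·(sin φ − φ·cos φ) = 128.199443·(0.36276335 − 0.37123153·0.93188130) = 2.156267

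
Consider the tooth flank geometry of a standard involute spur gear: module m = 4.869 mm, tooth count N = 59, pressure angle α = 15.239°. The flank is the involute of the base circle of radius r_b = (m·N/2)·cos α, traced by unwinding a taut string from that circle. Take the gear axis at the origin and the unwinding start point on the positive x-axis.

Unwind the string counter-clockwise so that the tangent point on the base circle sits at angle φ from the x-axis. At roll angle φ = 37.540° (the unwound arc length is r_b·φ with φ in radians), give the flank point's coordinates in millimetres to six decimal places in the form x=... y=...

pitch radius r_p = m·N/2 = 4.869·59/2 = 143.635500
base radius r_b = r_p·cos α = 143.635500·cos 15.239° = 138.584960
roll angle φ = 37.540° = 0.65519660 rad
x = r_b·(cos φ + φ·sin φ) = 138.584960·(0.79292815 + 0.65519660·0.60931515) = 165.213972
y = r_b·(sin φ − φ·cos φ) = 138.584960·(0.60931515 − 0.65519660·0.79292815) = 12.443726

x=165.213972 y=12.443726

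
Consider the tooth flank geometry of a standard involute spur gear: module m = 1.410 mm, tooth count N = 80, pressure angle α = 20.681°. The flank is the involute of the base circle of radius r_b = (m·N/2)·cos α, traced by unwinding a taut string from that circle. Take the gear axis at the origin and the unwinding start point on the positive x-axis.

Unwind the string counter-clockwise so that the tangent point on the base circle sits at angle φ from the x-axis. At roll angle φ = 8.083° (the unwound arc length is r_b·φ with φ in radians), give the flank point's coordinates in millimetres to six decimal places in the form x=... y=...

x=53.288117 y=0.049285

pitch radius r_p = m·N/2 = 1.410·80/2 = 56.400000
base radius r_b = r_p·cos α = 56.400000·cos 20.681° = 52.765651
roll angle φ = 8.083° = 0.14107496 rad
x = r_b·(cos φ + φ·sin φ) = 52.765651·(0.99006542 + 0.14107496·0.14060748) = 53.288117
y = r_b·(sin φ − φ·cos φ) = 52.765651·(0.14060748 − 0.14107496·0.99006542) = 0.049285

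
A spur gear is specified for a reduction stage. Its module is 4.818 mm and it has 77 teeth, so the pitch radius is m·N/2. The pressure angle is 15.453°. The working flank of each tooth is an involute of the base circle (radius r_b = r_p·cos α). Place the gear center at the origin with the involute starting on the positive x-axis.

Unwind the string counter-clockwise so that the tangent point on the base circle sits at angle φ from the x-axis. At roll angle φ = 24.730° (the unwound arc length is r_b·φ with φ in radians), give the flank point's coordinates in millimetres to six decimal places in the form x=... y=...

x=194.673329 y=4.703352

pitch radius r_p = m·N/2 = 4.818·77/2 = 185.493000
base radius r_b = r_p·cos α = 185.493000·cos 15.453° = 178.787307
roll angle φ = 24.730° = 0.43161992 rad
x = r_b·(cos φ + φ·sin φ) = 178.787307·(0.90828926 + 0.43161992·0.41834271) = 194.673329
y = r_b·(sin φ − φ·cos φ) = 178.787307·(0.41834271 − 0.43161992·0.90828926) = 4.703352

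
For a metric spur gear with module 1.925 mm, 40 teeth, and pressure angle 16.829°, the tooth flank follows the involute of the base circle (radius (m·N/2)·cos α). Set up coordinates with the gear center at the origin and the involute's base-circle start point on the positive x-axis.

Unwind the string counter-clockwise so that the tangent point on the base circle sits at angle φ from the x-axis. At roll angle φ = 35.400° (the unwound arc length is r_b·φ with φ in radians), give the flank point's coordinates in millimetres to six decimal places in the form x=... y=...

x=43.227693 y=2.788059

pitch radius r_p = m·N/2 = 1.925·40/2 = 38.500000
base radius r_b = r_p·cos α = 38.500000·cos 16.829° = 36.851164
roll angle φ = 35.400° = 0.61784656 rad
x = r_b·(cos φ + φ·sin φ) = 36.851164·(0.81512780 + 0.61784656·0.57928117) = 43.227693
y = r_b·(sin φ − φ·cos φ) = 36.851164·(0.57928117 − 0.61784656·0.81512780) = 2.788059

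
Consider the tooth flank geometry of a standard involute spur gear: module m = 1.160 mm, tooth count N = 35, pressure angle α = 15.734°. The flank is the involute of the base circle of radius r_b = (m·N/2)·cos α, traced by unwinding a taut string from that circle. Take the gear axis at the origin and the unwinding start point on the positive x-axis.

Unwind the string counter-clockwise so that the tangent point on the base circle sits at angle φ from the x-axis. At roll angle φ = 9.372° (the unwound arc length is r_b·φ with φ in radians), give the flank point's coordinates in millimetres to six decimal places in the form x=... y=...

x=19.799030 y=0.028429

pitch radius r_p = m·N/2 = 1.160·35/2 = 20.300000
base radius r_b = r_p·cos α = 20.300000·cos 15.734° = 19.539379
roll angle φ = 9.372° = 0.16357226 rad
x = r_b·(cos φ + φ·sin φ) = 19.539379·(0.98665186 + 0.16357226·0.16284381) = 19.799030
y = r_b·(sin φ − φ·cos φ) = 19.539379·(0.16284381 − 0.16357226·0.98665186) = 0.028429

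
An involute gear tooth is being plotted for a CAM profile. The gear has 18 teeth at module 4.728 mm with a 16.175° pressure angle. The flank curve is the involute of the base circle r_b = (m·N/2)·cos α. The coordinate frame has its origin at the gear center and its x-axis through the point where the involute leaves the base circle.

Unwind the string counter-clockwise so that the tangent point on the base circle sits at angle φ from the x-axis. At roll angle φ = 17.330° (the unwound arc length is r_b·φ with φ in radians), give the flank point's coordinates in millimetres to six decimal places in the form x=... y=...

x=42.694449 y=0.373514

pitch radius r_p = m·N/2 = 4.728·18/2 = 42.552000
base radius r_b = r_p·cos α = 42.552000·cos 16.175° = 40.867593
roll angle φ = 17.330° = 0.30246556 rad
x = r_b·(cos φ + φ·sin φ) = 40.867593·(0.95460496 + 0.30246556·0.29787474) = 42.694449
y = r_b·(sin φ − φ·cos φ) = 40.867593·(0.29787474 − 0.30246556·0.95460496) = 0.373514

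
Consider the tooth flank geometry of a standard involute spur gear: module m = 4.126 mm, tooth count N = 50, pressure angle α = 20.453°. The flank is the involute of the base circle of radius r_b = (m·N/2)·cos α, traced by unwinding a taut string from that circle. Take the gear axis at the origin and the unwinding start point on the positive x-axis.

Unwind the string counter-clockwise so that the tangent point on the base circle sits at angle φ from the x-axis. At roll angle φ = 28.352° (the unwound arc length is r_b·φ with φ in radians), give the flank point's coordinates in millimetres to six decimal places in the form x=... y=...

pitch radius r_p = m·N/2 = 4.126·50/2 = 103.150000
base radius r_b = r_p·cos α = 103.150000·cos 20.453° = 96.647336
roll angle φ = 28.352° = 0.49483575 rad
x = r_b·(cos φ + φ·sin φ) = 96.647336·(0.88004672 + 0.49483575·0.47488711) = 107.765437
y = r_b·(sin φ − φ·cos φ) = 96.647336·(0.47488711 − 0.49483575·0.88004672) = 3.808729

x=107.765437 y=3.808729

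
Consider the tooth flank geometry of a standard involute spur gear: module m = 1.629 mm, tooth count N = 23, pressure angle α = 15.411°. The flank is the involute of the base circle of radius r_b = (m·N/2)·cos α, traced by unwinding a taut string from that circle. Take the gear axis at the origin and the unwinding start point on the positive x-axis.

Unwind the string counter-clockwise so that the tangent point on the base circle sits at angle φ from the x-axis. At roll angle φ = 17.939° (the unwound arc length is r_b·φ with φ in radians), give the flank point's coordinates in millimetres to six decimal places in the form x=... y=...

pitch radius r_p = m·N/2 = 1.629·23/2 = 18.733500
base radius r_b = r_p·cos α = 18.733500·cos 15.411° = 18.059926
roll angle φ = 17.939° = 0.31309461 rad
x = r_b·(cos φ + φ·sin φ) = 18.059926·(0.95138497 + 0.31309461·0.30800428) = 18.923542
y = r_b·(sin φ − φ·cos φ) = 18.059926·(0.30800428 − 0.31309461·0.95138497) = 0.182961

x=18.923542 y=0.182961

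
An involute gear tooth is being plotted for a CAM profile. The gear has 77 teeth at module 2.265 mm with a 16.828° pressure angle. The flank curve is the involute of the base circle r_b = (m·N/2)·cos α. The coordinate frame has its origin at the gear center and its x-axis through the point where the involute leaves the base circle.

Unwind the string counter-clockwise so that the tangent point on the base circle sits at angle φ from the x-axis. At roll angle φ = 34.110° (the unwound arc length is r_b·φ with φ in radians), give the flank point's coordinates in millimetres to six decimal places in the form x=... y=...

pitch radius r_p = m·N/2 = 2.265·77/2 = 87.202500
base radius r_b = r_p·cos α = 87.202500·cos 16.828° = 83.468326
roll angle φ = 34.110° = 0.59533181 rad
x = r_b·(cos φ + φ·sin φ) = 83.468326·(0.82796247 + 0.59533181·0.56078351) = 96.974731
y = r_b·(sin φ − φ·cos φ) = 83.468326·(0.56078351 − 0.59533181·0.82796247) = 5.665088

x=96.974731 y=5.665088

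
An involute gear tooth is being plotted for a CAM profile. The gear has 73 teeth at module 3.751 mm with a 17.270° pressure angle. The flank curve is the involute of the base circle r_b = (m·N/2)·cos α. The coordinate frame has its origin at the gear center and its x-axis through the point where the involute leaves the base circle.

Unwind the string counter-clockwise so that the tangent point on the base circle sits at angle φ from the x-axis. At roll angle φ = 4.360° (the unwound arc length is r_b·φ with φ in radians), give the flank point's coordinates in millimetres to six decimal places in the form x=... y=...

x=131.117018 y=0.019192

pitch radius r_p = m·N/2 = 3.751·73/2 = 136.911500
base radius r_b = r_p·cos α = 136.911500·cos 17.270° = 130.739033
roll angle φ = 4.360° = 0.07609636 rad
x = r_b·(cos φ + φ·sin φ) = 130.739033·(0.99710607 + 0.07609636·0.07602294) = 131.117018
y = r_b·(sin φ − φ·cos φ) = 130.739033·(0.07602294 − 0.07609636·0.99710607) = 0.019192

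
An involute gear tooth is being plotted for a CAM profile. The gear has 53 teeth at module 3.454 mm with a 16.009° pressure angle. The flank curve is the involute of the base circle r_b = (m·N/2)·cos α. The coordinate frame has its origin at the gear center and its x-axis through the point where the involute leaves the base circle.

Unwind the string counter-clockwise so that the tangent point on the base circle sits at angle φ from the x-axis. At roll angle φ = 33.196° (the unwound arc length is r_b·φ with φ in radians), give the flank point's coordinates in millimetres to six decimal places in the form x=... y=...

x=101.531770 y=5.514541

pitch radius r_p = m·N/2 = 3.454·53/2 = 91.531000
base radius r_b = r_p·cos α = 91.531000·cos 16.009° = 87.981280
roll angle φ = 33.196° = 0.57937950 rad
x = r_b·(cos φ + φ·sin φ) = 87.981280·(0.83680254 + 0.57937950·0.54750480) = 101.531770
y = r_b·(sin φ − φ·cos φ) = 87.981280·(0.54750480 − 0.57937950·0.83680254) = 5.514541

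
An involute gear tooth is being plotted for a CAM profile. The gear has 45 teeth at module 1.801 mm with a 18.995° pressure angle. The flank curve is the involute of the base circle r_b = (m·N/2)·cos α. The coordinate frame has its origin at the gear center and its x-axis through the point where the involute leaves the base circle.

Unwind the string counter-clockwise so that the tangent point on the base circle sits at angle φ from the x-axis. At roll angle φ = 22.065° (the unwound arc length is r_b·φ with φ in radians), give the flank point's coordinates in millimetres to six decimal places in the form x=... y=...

pitch radius r_p = m·N/2 = 1.801·45/2 = 40.522500
base radius r_b = r_p·cos α = 40.522500·cos 18.995° = 38.315928
roll angle φ = 22.065° = 0.38510690 rad
x = r_b·(cos φ + φ·sin φ) = 38.315928·(0.92675828 + 0.38510690·0.37565821) = 41.052714
y = r_b·(sin φ − φ·cos φ) = 38.315928·(0.37565821 − 0.38510690·0.92675828) = 0.718700

x=41.052714 y=0.718700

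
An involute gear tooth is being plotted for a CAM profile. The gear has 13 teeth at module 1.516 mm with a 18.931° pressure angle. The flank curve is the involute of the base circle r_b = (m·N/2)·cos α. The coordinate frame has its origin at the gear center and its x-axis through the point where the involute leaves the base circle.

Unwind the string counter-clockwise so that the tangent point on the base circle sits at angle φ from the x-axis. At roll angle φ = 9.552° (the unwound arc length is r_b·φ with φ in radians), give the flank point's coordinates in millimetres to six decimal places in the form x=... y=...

pitch radius r_p = m·N/2 = 1.516·13/2 = 9.854000
base radius r_b = r_p·cos α = 9.854000·cos 18.931° = 9.320997
roll angle φ = 9.552° = 0.16671385 rad
x = r_b·(cos φ + φ·sin φ) = 9.320997·(0.98613540 + 0.16671385·0.16594266) = 9.449630
y = r_b·(sin φ − φ·cos φ) = 9.320997·(0.16594266 − 0.16671385·0.98613540) = 0.014357

x=9.449630 y=0.014357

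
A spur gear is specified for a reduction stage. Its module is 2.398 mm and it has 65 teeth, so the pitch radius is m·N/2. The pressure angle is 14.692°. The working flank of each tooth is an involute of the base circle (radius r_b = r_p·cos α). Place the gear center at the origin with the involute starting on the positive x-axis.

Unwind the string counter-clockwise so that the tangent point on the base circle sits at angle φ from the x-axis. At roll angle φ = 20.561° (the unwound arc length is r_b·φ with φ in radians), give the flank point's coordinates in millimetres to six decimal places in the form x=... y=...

pitch radius r_p = m·N/2 = 2.398·65/2 = 77.935000
base radius r_b = r_p·cos α = 77.935000·cos 14.692° = 75.386773
roll angle φ = 20.561° = 0.35885715 rad
x = r_b·(cos φ + φ·sin φ) = 75.386773·(0.93629881 + 0.35885715·0.35120441) = 80.085708
y = r_b·(sin φ − φ·cos φ) = 75.386773·(0.35120441 − 0.35885715·0.93629881) = 1.146398

x=80.085708 y=1.146398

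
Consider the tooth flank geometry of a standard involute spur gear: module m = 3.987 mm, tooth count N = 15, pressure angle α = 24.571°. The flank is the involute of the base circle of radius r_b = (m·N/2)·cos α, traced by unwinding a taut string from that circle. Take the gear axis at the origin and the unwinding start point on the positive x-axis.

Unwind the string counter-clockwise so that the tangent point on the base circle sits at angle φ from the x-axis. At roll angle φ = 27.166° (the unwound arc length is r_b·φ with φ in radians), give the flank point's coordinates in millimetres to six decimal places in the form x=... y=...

pitch radius r_p = m·N/2 = 3.987·15/2 = 29.902500
base radius r_b = r_p·cos α = 29.902500·cos 24.571° = 27.194730
roll angle φ = 27.166° = 0.47413614 rad
x = r_b·(cos φ + φ·sin φ) = 27.194730·(0.88968746 + 0.47413614·0.45657006) = 30.081826
y = r_b·(sin φ − φ·cos φ) = 27.194730·(0.45657006 − 0.47413614·0.88968746) = 0.944665

x=30.081826 y=0.944665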